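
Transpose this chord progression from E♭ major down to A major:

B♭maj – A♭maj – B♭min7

Emaj Dmaj Emin7

E♭ major down to A major is a diminished fifth; each chord root moves by that interval while the quality stays the same.
B♭maj: root B♭ down a diminished fifth → E, giving Emaj.
A♭maj: root A♭ down a diminished fifth → D, giving Dmaj.
B♭min7: root B♭ down a diminished fifth → E, giving Emin7.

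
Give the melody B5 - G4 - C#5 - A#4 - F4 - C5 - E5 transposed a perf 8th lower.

B5 down a perfect octave is B4.
G4: an octave down reaches G, and 12 semitones makes it G3.
C#5 down a perfect octave is C#4.
A#4 down a perfect octave is A#3.
F4: an octave down reaches F, and 12 semitones makes it F3.
C5 down a perfect octave is C4.
A perfect octave down from E5 gives E4.

B4 G3 C#4 A#3 F3 C4 E4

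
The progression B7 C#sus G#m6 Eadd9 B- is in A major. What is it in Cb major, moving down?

A major down to Cb major is an augmented sixth; each chord root moves by that interval while the quality stays the same.
B7: root B down an augmented sixth → Db, giving Db7.
C#sus: root C# down an augmented sixth → Eb, giving Ebsus.
G#m6: root G# down an augmented sixth → Bb, giving Bbm6.
Eadd9: root E down an augmented sixth → Gb, giving Gbadd9.
B-: root B down an augmented sixth → Db, giving Db-.

Db7 Ebsus Bbm6 Gbadd9 Db-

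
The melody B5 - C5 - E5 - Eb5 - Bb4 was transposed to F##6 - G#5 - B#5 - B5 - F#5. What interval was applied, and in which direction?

up an augmented fifth

Take the first pair: B5 → F##6. B to F spans 5 letter names, so the interval is some kind of fifth.
B5 to F##6 is 8 semitones, which makes it an augmented fifth; the second version is higher, so the direction is up.
Checking another pair — Bb4 → F#5 — gives the same interval.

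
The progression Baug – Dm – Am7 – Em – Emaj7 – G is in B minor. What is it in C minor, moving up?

Caug Ebm Bbm7 Fm Fmaj7 Ab

B minor up to C minor is a minor second; each chord root moves by that interval while the quality stays the same.
Baug: root B up a minor second → C, giving Caug.
Dm: root D up a minor second → Eb, giving Ebm.
Am7: root A up a minor second → Bb, giving Bbm7.
Em: root E up a minor second → F, giving Fm.
Emaj7: root E up a minor second → F, giving Fmaj7.
G: root G up a minor second → Ab, giving Ab.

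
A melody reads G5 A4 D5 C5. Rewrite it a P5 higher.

G5 → D6
A4 → E5
D5 → A5
C5 → G5

D6 E5 A5 G5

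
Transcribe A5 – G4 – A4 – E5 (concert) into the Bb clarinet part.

Written C4 sounds as Bb3 on the Bb clarinet, so concert pitches are written a major second up.
A5 to B5
G4 to A4
A4 to B4
E5 to F#5

B5 A4 B4 F#5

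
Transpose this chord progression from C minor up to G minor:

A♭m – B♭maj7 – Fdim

Ebm Fmaj7 Cdim

C minor up to G minor is a perfect fifth; each chord root moves by that interval while the quality stays the same.
A♭m: root A♭ up a perfect fifth → Eb, giving Ebm.
B♭maj7: root B♭ up a perfect fifth → F, giving Fmaj7.
Fdim: root F up a perfect fifth → C, giving Cdim.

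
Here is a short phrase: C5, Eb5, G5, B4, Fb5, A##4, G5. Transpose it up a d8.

C5 becomes Cb6
Eb5 becomes Ebb6
G5 becomes Gb6
B4 becomes Bb5
Fb5 becomes Fbb6
A##4 becomes A#5
G5 becomes Gb6

Cb6 Ebb6 Gb6 Bb5 Fbb6 A#5 Gb6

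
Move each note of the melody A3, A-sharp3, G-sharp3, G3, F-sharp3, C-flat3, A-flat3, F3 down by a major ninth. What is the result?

G2 G#2 F#2 F2 E2 Bbb1 Gb2 Eb2

A3 down a major ninth is G2.
A#3 down a major ninth is G#2.
G#3: a ninth down reaches F, and 14 semitones makes it F#2.
G3 down a major ninth is F2.
F#3 down a major ninth is E2.
Cb3: a ninth down reaches B, and 14 semitones makes it Bbb1.
A major ninth down from Ab3 gives Gb2.
F3: a ninth down reaches E, and 14 semitones makes it Eb2.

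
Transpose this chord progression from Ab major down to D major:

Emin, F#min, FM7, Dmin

A#min B#min BM7 G#min

Ab major down to D major is a diminished fifth; each chord root moves by that interval while the quality stays the same.
Emin: root E down a diminished fifth → A#, giving A#min.
F#min: root F# down a diminished fifth → B#, giving B#min.
FM7: root F down a diminished fifth → B, giving BM7.
Dmin: root D down a diminished fifth → G#, giving G#min.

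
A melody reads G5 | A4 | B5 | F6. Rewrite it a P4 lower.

D5 E4 F#5 C6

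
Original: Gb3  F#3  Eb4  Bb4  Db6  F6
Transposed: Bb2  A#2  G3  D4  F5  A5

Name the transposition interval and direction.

From Gb3 to Bb2 is 6 letter names — a sixth of some quality.
Bb2 to Gb3 is 8 semitones, which makes it a minor sixth; the second version is lower, so the direction is down.
Checking another pair — F6 → A5 — gives the same interval.

down a minor sixth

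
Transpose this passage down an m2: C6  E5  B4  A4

B5 D#5 A#4 G#4

C6 becomes B5
E5 becomes D#5
B4 becomes A#4
A4 becomes G#4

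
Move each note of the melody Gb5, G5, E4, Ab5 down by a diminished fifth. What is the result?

C5 C#5 A#3 D5

A diminished fifth down from Gb5 gives C5.
G5: a fifth down reaches C, and 6 semitones makes it C#5.
A diminished fifth down from E4 gives A#3.
A diminished fifth down from Ab5 gives D5.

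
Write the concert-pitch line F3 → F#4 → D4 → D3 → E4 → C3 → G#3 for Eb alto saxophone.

The Eb alto saxophone sounds a major sixth below written, so the written part must be a major sixth above concert — transpose each note up.
F3 to D4
F#4 to D#5
D4 to B4
D3 to B3
E4 to C#5
C3 to A3
G#3 to E#4

D4 D#5 B4 B3 C#5 A3 E#4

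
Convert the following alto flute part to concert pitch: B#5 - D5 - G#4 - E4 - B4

The alto flute sounds a perfect fourth below written, so transpose each written note down a perfect fourth.
B#5 becomes F##5
D5 becomes A4
G#4 becomes D#4
E4 becomes B3
B4 becomes F#4

F##5 A4 D#4 B3 F#4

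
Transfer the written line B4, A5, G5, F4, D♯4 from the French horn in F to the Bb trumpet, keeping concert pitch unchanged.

First find concert pitch: the French horn in F sounds a perfect fifth below written, so B4 A5 G5 F4 D♯4 sounds E4 D5 C5 Bb3 G#3.
Then write for Bb trumpet: it sounds a major second below written, so the part must be a major second above concert.
E4 → F#4
D5 → E5
C5 → D5
Bb3 → C4
G#3 → A#3

F#4 E5 D5 C4 A#3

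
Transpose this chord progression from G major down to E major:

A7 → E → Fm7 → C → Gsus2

F#7 C# Dm7 A Esus2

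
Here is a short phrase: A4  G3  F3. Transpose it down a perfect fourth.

E4 D3 C3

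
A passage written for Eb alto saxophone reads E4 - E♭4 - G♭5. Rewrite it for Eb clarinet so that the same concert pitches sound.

First find concert pitch: the Eb alto saxophone sounds a major sixth below written, so E4 E♭4 G♭5 sounds G3 Gb3 Bbb4.
Then write for Eb clarinet: it sounds a minor third above written, so the part must be a minor third below concert.
G3 → E3
Gb3 → Eb3
Bbb4 → Gb4

E3 Eb3 Gb4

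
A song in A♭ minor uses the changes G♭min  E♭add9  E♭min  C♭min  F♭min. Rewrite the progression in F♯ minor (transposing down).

Emin C#add9 C#min Amin Dmin

A♭ minor down to F♯ minor is a diminished third; each chord root moves by that interval while the quality stays the same.
G♭min: root G♭ down a diminished third → E, giving Emin.
E♭add9: root E♭ down a diminished third → C#, giving C#add9.
E♭min: root E♭ down a diminished third → C#, giving C#min.
C♭min: root C♭ down a diminished third → A, giving Amin.
F♭min: root F♭ down a diminished third → D, giving Dmin.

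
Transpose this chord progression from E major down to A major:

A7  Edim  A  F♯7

D7 Adim D B7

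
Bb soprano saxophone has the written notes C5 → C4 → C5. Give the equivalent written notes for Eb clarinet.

G4 G3 G4

First find concert pitch: the Bb soprano saxophone sounds a major second below written, so C5 C4 C5 sounds Bb4 Bb3 Bb4.
Then write for Eb clarinet: it sounds a minor third above written, so the part must be a minor third below concert.
Bb4 → G4
Bb3 → G3
Bb4 → G4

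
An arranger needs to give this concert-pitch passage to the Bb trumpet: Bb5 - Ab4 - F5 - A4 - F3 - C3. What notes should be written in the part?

The Bb trumpet sounds a major second below written, so the written part must be a major second above concert — transpose each note up.
Bb5 -> C6
Ab4 -> Bb4
F5 -> G5
A4 -> B4
F3 -> G3
C3 -> D3

C6 Bb4 G5 B4 G3 D3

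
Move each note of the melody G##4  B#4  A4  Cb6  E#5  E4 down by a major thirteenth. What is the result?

B#2 D#3 C3 Ebb4 G#3 G2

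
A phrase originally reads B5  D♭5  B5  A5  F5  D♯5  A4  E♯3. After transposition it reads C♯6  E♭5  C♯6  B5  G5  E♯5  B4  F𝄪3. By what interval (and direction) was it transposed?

up a major second

From B5 to C#6 is 2 letter names — a second of some quality.
B5 to C#6 is 2 semitones, which makes it a major second; the second version is higher, so the direction is up.
Checking another pair — E#3 → F##3 — gives the same interval.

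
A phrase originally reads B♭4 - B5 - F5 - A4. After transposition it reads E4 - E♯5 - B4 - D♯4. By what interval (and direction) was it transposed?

From Bb4 to E4 is 5 letter names — a fifth of some quality.
E4 to Bb4 is 6 semitones, which makes it a diminished fifth; the second version is lower, so the direction is down.
Checking another pair — A4 → D#4 — gives the same interval.

down a diminished fifth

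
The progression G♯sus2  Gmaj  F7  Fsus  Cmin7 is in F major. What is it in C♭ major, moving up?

Dsus2 Dbmaj Cb7 Cbsus Gbmin7

F major up to C♭ major is a diminished fifth; each chord root moves by that interval while the quality stays the same.
G♯sus2: root G♯ up a diminished fifth → D, giving Dsus2.
Gmaj: root G up a diminished fifth → Db, giving Dbmaj.
F7: root F up a diminished fifth → Cb, giving Cb7.
Fsus: root F up a diminished fifth → Cb, giving Cbsus.
Cmin7: root C up a diminished fifth → Gb, giving Gbmin7.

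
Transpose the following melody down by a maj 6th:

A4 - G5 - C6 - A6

A4 becomes C4
G5 becomes Bb4
C6 becomes Eb5
A6 becomes C6

C4 Bb4 Eb5 C6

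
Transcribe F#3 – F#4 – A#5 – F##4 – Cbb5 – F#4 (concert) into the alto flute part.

B3 B4 D#6 B#4 Fbb5 B4

Written C4 sounds as G3 on the alto flute, so concert pitches are written a perfect fourth up.
F#3 gives B3
F#4 gives B4
A#5 gives D#6
F##4 gives B#4
Cbb5 gives Fbb5
F#4 gives B4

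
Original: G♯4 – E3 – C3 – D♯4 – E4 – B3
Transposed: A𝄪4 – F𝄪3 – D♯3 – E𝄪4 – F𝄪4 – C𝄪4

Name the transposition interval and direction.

up an augmented second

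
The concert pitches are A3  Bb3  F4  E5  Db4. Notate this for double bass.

Written C4 sounds as C3 on the double bass, so concert pitches are written a perfect octave up.
A3 gives A4
Bb3 gives Bb4
F4 gives F5
E5 gives E6
Db4 gives Db5

A4 Bb4 F5 E6 Db5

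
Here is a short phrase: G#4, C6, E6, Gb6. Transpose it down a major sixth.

G#4 → B3
C6 → Eb5
E6 → G5
Gb6 → Bbb5

B3 Eb5 G5 Bbb5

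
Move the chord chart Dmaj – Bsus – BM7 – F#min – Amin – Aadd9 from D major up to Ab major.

D major up to Ab major is a diminished fifth; each chord root moves by that interval while the quality stays the same.
Dmaj: root D up a diminished fifth → Ab, giving Abmaj.
Bsus: root B up a diminished fifth → F, giving Fsus.
BM7: root B up a diminished fifth → F, giving FM7.
F#min: root F# up a diminished fifth → C, giving Cmin.
Amin: root A up a diminished fifth → Eb, giving Ebmin.
Aadd9: root A up a diminished fifth → Eb, giving Ebadd9.

Abmaj Fsus FM7 Cmin Ebmin Ebadd9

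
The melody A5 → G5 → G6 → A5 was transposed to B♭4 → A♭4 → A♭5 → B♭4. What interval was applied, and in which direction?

Take the first pair: A5 → Bb4. A to B spans 7 letter names, so the interval is some kind of seventh.
Bb4 to A5 is 11 semitones, which makes it a major seventh; the second version is lower, so the direction is down.
Checking another pair — A5 → Bb4 — gives the same interval.

down a major seventh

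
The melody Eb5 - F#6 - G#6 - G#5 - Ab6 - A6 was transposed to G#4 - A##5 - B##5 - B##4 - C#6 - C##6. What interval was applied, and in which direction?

Take the first pair: Eb5 → G#4. E to G spans 6 letter names, so the interval is some kind of sixth.
G#4 to Eb5 is 7 semitones, which makes it a diminished sixth; the second version is lower, so the direction is down.
Checking another pair — A6 → C##6 — gives the same interval.

down a diminished sixth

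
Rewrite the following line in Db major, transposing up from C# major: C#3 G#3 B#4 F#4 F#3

Db3 Ab3 C5 Gb4 Gb3

C# major to Db major up is a diminished second, so every note moves up by that interval.
C#3 gives Db3
G#3 gives Ab3
B#4 gives C5
F#4 gives Gb4
F#3 gives Gb3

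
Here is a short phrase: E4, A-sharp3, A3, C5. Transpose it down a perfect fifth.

E4 gives A3
A#3 gives D#3
A3 gives D3
C5 gives F4

A3 D#3 D3 F4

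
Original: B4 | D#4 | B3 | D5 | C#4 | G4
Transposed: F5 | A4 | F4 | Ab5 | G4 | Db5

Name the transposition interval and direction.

From B4 to F5 is 5 letter names — a fifth of some quality.
B4 to F5 is 6 semitones, which makes it a diminished fifth; the second version is higher, so the direction is up.
Checking another pair — G4 → Db5 — gives the same interval.

up a diminished fifth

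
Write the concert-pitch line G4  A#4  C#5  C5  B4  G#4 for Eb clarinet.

Written C4 sounds as Eb4 on the Eb clarinet, so concert pitches are written a minor third down.
G4 → E4
A#4 → F##4
C#5 → A#4
C5 → A4
B4 → G#4
G#4 → E#4

E4 F##4 A#4 A4 G#4 E#4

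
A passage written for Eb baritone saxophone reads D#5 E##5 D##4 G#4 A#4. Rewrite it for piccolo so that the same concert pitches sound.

First find concert pitch: the Eb baritone saxophone sounds a major thirteenth below written, so D#5 E##5 D##4 G#4 A#4 sounds F#3 G##3 F##2 B2 C#3.
Then write for piccolo: it sounds a perfect octave above written, so the part must be a perfect octave below concert.
F#3 → F#2
G##3 → G##2
F##2 → F##1
B2 → B1
C#3 → C#2

F#2 G##2 F##1 B1 C#2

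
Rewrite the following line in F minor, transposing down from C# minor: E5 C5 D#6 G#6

Ab4 Fb4 G5 C6

From C# down to F is an augmented fifth; apply that to each pitch.
E5 -> Ab4
C5 -> Fb4
D#6 -> G5
G#6 -> C6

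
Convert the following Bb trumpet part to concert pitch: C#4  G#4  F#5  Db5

B3 F#4 E5 Cb5

Written C4 on the Bb trumpet sounds as Bb3, a major second lower; apply that shift to every note.
C#4 gives B3
G#4 gives F#4
F#5 gives E5
Db5 gives Cb5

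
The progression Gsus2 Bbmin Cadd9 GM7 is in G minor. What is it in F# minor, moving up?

F#sus2 Amin Badd9 F#M7

G minor up to F# minor is a major seventh; each chord root moves by that interval while the quality stays the same.
Gsus2: root G up a major seventh → F#, giving F#sus2.
Bbmin: root Bb up a major seventh → A, giving Amin.
Cadd9: root C up a major seventh → B, giving Badd9.
GM7: root G up a major seventh → F#, giving F#M7.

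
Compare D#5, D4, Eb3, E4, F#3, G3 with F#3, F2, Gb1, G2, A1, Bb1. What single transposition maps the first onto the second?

From D#5 to F#3 is 13 letter names — a thirteenth of some quality.
F#3 to D#5 is 21 semitones, which makes it a major thirteenth; the second version is lower, so the direction is down.
Checking another pair — G3 → Bb1 — gives the same interval.

down a major thirteenth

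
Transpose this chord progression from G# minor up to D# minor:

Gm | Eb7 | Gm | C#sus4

Dm Bb7 Dm G#sus4

G# minor up to D# minor is a perfect fifth; each chord root moves by that interval while the quality stays the same.
Gm: root G up a perfect fifth → D, giving Dm.
Eb7: root Eb up a perfect fifth → Bb, giving Bb7.
Gm: root G up a perfect fifth → D, giving Dm.
C#sus4: root C# up a perfect fifth → G#, giving G#sus4.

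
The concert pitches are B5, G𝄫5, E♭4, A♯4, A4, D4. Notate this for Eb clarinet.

Written C4 sounds as Eb4 on the Eb clarinet, so concert pitches are written a minor third down.
B5 → G#5
Gbb5 → Ebb5
Eb4 → C4
A#4 → F##4
A4 → F#4
D4 → B3

G#5 Ebb5 C4 F##4 F#4 B3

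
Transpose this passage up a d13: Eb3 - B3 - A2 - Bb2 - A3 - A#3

Eb3 up a diminished thirteenth is Cbb5.
B3 up a diminished thirteenth is Gb5.
A2 up a diminished thirteenth is Fb4.
Bb2 up a diminished thirteenth is Gbb4.
A3: a thirteenth up reaches F, and 19 semitones makes it Fb5.
A#3 up a diminished thirteenth is F5.

Cbb5 Gb5 Fb4 Gbb4 Fb5 F5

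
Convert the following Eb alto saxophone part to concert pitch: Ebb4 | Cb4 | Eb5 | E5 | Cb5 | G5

Written C4 on the Eb alto saxophone sounds as Eb3, a major sixth lower; apply that shift to every note.
Ebb4 to Gbb3
Cb4 to Ebb3
Eb5 to Gb4
E5 to G4
Cb5 to Ebb4
G5 to Bb4

Gbb3 Ebb3 Gb4 G4 Ebb4 Bb4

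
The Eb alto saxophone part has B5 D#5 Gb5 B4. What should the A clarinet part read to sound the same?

F5 A4 Dbb5 F4

First find concert pitch: the Eb alto saxophone sounds a major sixth below written, so B5 D#5 Gb5 B4 sounds D5 F#4 Bbb4 D4.
Then write for A clarinet: it sounds a minor third below written, so the part must be a minor third above concert.
D5 → F5
F#4 → A4
Bbb4 → Dbb5
D4 → F4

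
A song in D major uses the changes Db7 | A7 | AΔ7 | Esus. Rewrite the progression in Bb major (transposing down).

D major down to Bb major is a major third; each chord root moves by that interval while the quality stays the same.
Db7: root Db down a major third → Bbb, giving Bbb7.
A7: root A down a major third → F, giving F7.
AΔ7: root A down a major third → F, giving FΔ7.
Esus: root E down a major third → C, giving Csus.

Bbb7 F7 FΔ7 Csus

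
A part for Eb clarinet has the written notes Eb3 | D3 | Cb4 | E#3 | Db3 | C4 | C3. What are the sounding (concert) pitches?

Gb3 F3 Ebb4 G#3 Fb3 Eb4 Eb3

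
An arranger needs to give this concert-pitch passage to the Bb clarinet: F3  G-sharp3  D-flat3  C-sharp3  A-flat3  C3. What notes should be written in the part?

Written C4 sounds as Bb3 on the Bb clarinet, so concert pitches are written a major second up.
F3 → G3
G#3 → A#3
Db3 → Eb3
C#3 → D#3
Ab3 → Bb3
C3 → D3

G3 A#3 Eb3 D#3 Bb3 D3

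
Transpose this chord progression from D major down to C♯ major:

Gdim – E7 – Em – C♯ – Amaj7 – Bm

F#dim D#7 D#m B# G#maj7 A#m

D major down to C♯ major is a minor second; each chord root moves by that interval while the quality stays the same.
Gdim: root G down a minor second → F#, giving F#dim.
E7: root E down a minor second → D#, giving D#7.
Em: root E down a minor second → D#, giving D#m.
C♯: root C♯ down a minor second → B#, giving B#.
Amaj7: root A down a minor second → G#, giving G#maj7.
Bm: root B down a minor second → A#, giving A#m.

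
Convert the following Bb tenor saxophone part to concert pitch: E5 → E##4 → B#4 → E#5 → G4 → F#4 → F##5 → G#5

D4 D##3 A#3 D#4 F3 E3 E#4 F#4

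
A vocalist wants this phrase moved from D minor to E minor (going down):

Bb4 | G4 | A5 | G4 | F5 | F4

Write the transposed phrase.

From D down to E is a minor seventh; apply that to each pitch.
Bb4 to C4
G4 to A3
A5 to B4
G4 to A3
F5 to G4
F4 to G3

C4 A3 B4 A3 G4 G3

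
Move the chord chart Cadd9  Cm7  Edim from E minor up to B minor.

E minor up to B minor is a perfect fifth; each chord root moves by that interval while the quality stays the same.
Cadd9: root C up a perfect fifth → G, giving Gadd9.
Cm7: root C up a perfect fifth → G, giving Gm7.
Edim: root E up a perfect fifth → B, giving Bdim.

Gadd9 Gm7 Bdim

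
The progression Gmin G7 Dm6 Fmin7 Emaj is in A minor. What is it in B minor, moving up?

A minor up to B minor is a major second; each chord root moves by that interval while the quality stays the same.
Gmin: root G up a major second → A, giving Amin.
G7: root G up a major second → A, giving A7.
Dm6: root D up a major second → E, giving Em6.
Fmin7: root F up a major second → G, giving Gmin7.
Emaj: root E up a major second → F#, giving F#maj.

Amin A7 Em6 Gmin7 F#maj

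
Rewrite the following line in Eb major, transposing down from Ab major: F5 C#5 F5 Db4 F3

C5 G#4 C5 Ab3 C3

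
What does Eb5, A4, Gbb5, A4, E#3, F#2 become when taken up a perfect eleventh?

Eb5 gives Ab6
A4 gives D6
Gbb5 gives Cbb7
A4 gives D6
E#3 gives A#4
F#2 gives B3

Ab6 D6 Cbb7 D6 A#4 B3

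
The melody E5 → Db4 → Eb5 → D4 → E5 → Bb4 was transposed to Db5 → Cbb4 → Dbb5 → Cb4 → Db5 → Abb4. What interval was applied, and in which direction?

down an augmented second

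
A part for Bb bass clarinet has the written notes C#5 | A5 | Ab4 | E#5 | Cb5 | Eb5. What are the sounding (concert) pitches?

B3 G4 Gb3 D#4 Bbb3 Db4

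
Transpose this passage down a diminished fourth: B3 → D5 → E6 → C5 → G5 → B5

F##3 A#4 B#5 G#4 D#5 F##5

B3 down a diminished fourth is F##3.
D5 down a diminished fourth is A#4.
A diminished fourth down from E6 gives B#5.
C5: a fourth down reaches G, and 4 semitones makes it G#4.
A diminished fourth down from G5 gives D#5.
B5: a fourth down reaches F, and 4 semitones makes it F##5.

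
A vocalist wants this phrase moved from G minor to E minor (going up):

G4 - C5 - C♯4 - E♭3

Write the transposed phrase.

From G up to E is a major sixth; apply that to each pitch.
G4 to E5
C5 to A5
C#4 to A#4
Eb3 to C4

E5 A5 A#4 C4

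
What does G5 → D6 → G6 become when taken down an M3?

Eb5 Bb5 Eb6

G5: a third down reaches E, and 4 semitones makes it Eb5.
D6: a third down reaches B, and 4 semitones makes it Bb5.
G6: a third down reaches E, and 4 semitones makes it Eb6.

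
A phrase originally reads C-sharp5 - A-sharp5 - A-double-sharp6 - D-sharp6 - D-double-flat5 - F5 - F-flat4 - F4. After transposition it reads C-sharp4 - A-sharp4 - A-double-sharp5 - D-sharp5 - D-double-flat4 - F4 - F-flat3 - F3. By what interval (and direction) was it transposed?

down a perfect octave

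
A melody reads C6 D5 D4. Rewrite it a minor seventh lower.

C6 -> D5
D5 -> E4
D4 -> E3

D5 E4 E3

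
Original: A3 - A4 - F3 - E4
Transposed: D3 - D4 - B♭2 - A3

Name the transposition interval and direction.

down a perfect fifth

Take the first pair: A3 → D3. A to D spans 5 letter names, so the interval is some kind of fifth.
D3 to A3 is 7 semitones, which makes it a perfect fifth; the second version is lower, so the direction is down.
Checking another pair — E4 → A3 — gives the same interval.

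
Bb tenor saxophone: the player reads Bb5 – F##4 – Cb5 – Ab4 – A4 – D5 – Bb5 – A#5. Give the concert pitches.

Written C4 on the Bb tenor saxophone sounds as Bb2, a major ninth lower; apply that shift to every note.
Bb5 gives Ab4
F##4 gives E#3
Cb5 gives Bbb3
Ab4 gives Gb3
A4 gives G3
D5 gives C4
Bb5 gives Ab4
A#5 gives G#4

Ab4 E#3 Bbb3 Gb3 G3 C4 Ab4 G#4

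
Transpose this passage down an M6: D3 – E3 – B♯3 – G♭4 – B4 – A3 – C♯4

F2 G2 D#3 Bbb3 D4 C3 E3

A major sixth down from D3 gives F2.
E3: a sixth down reaches G, and 9 semitones makes it G2.
B#3 down a major sixth is D#3.
Gb4 down a major sixth is Bbb3.
A major sixth down from B4 gives D4.
A major sixth down from A3 gives C3.
A major sixth down from C#4 gives E3.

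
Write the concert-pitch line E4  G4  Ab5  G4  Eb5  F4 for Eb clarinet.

C#4 E4 F5 E4 C5 D4

The Eb clarinet sounds a minor third above written, so the written part must be a minor third below concert — transpose each note down.
E4 becomes C#4
G4 becomes E4
Ab5 becomes F5
G4 becomes E4
Eb5 becomes C5
F4 becomes D4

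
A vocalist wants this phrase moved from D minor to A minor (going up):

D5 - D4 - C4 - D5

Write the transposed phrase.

A5 A4 G4 A5

D minor to A minor up is a perfect fifth, so every note moves up by that interval.
D5 becomes A5
D4 becomes A4
C4 becomes G4
D5 becomes A5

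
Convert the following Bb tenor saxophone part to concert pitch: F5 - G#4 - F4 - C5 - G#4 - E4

Written C4 on the Bb tenor saxophone sounds as Bb2, a major ninth lower; apply that shift to every note.
F5 gives Eb4
G#4 gives F#3
F4 gives Eb3
C5 gives Bb3
G#4 gives F#3
E4 gives D3

Eb4 F#3 Eb3 Bb3 F#3 D3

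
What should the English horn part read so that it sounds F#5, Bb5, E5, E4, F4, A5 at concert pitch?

C#6 F6 B5 B4 C5 E6

Written C4 sounds as F3 on the English horn, so concert pitches are written a perfect fifth up.
F#5 → C#6
Bb5 → F6
E5 → B5
E4 → B4
F4 → C5
A5 → E6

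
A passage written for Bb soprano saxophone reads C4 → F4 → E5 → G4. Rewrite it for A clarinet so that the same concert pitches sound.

Db4 Gb4 F5 Ab4

First find concert pitch: the Bb soprano saxophone sounds a major second below written, so C4 F4 E5 G4 sounds Bb3 Eb4 D5 F4.
Then write for A clarinet: it sounds a minor third below written, so the part must be a minor third above concert.
Bb3 → Db4
Eb4 → Gb4
D5 → F5
F4 → Ab4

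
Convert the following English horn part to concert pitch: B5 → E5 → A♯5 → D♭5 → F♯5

E5 A4 D#5 Gb4 B4

The English horn sounds a perfect fifth below written, so transpose each written note down a perfect fifth.
B5 to E5
E5 to A4
A#5 to D#5
Db5 to Gb4
F#5 to B4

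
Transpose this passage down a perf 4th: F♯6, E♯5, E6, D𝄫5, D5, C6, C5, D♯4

F#6 gives C#6
E#5 gives B#4
E6 gives B5
Dbb5 gives Abb4
D5 gives A4
C6 gives G5
C5 gives G4
D#4 gives A#3

C#6 B#4 B5 Abb4 A4 G5 G4 A#3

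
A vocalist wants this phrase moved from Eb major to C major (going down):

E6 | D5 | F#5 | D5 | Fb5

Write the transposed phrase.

C#6 B4 D#5 B4 Db5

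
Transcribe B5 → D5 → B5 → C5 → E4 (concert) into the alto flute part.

E6 G5 E6 F5 A4

The alto flute sounds a perfect fourth below written, so the written part must be a perfect fourth above concert — transpose each note up.
B5 -> E6
D5 -> G5
B5 -> E6
C5 -> F5
E4 -> A4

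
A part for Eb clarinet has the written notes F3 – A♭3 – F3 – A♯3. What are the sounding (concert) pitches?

Ab3 Cb4 Ab3 C#4

Written C4 on the Eb clarinet sounds as Eb4, a minor third higher; apply that shift to every note.
F3 becomes Ab3
Ab3 becomes Cb4
F3 becomes Ab3
A#3 becomes C#4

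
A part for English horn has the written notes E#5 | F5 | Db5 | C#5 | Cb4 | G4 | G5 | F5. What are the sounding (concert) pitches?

Written C4 on the English horn sounds as F3, a perfect fifth lower; apply that shift to every note.
E#5 becomes A#4
F5 becomes Bb4
Db5 becomes Gb4
C#5 becomes F#4
Cb4 becomes Fb3
G4 becomes C4
G5 becomes C5
F5 becomes Bb4

A#4 Bb4 Gb4 F#4 Fb3 C4 C5 Bb4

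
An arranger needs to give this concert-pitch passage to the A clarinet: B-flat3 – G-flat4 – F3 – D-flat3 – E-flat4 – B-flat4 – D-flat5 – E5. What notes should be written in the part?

Db4 Bbb4 Ab3 Fb3 Gb4 Db5 Fb5 G5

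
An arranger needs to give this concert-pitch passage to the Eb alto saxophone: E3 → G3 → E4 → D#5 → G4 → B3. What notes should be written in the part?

C#4 E4 C#5 B#5 E5 G#4

Written C4 sounds as Eb3 on the Eb alto saxophone, so concert pitches are written a major sixth up.
E3 becomes C#4
G3 becomes E4
E4 becomes C#5
D#5 becomes B#5
G4 becomes E5
B3 becomes G#4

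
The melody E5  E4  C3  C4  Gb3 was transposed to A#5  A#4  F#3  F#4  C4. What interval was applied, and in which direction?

up an augmented fourth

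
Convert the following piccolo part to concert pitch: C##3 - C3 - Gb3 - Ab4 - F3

Written C4 on the piccolo sounds as C5, a perfect octave higher; apply that shift to every note.
C##3 -> C##4
C3 -> C4
Gb3 -> Gb4
Ab4 -> Ab5
F3 -> F4

C##4 C4 Gb4 Ab5 F4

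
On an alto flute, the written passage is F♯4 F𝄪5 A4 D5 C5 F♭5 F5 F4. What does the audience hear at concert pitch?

C#4 C##5 E4 A4 G4 Cb5 C5 C4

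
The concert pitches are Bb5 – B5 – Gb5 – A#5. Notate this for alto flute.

Eb6 E6 Cb6 D#6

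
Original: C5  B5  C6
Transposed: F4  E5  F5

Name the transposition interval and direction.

down a perfect fifth

Take the first pair: C5 → F4. C to F spans 5 letter names, so the interval is some kind of fifth.
F4 to C5 is 7 semitones, which makes it a perfect fifth; the second version is lower, so the direction is down.
Checking another pair — C6 → F5 — gives the same interval.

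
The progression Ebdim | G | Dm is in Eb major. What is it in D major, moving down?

Eb major down to D major is a minor second; each chord root moves by that interval while the quality stays the same.
Ebdim: root Eb down a minor second → D, giving Ddim.
G: root G down a minor second → F#, giving F#.
Dm: root D down a minor second → C#, giving C#m.

Ddim F# C#m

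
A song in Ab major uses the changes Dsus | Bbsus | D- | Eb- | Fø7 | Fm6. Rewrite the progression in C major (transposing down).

Ab major down to C major is a minor sixth; each chord root moves by that interval while the quality stays the same.
Dsus: root D down a minor sixth → F#, giving F#sus.
Bbsus: root Bb down a minor sixth → D, giving Dsus.
D-: root D down a minor sixth → F#, giving F#-.
Eb-: root Eb down a minor sixth → G, giving G-.
Fø7: root F down a minor sixth → A, giving Aø7.
Fm6: root F down a minor sixth → A, giving Am6.

F#sus Dsus F#- G- Aø7 Am6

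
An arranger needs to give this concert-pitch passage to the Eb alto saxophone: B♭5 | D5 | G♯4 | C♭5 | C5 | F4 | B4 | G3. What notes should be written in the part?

Written C4 sounds as Eb3 on the Eb alto saxophone, so concert pitches are written a major sixth up.
Bb5 → G6
D5 → B5
G#4 → E#5
Cb5 → Ab5
C5 → A5
F4 → D5
B4 → G#5
G3 → E4

G6 B5 E#5 Ab5 A5 D5 G#5 E4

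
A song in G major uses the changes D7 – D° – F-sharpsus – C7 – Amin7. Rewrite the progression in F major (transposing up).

G major up to F major is a minor seventh; each chord root moves by that interval while the quality stays the same.
D7: root D up a minor seventh → C, giving C7.
D°: root D up a minor seventh → C, giving C°.
F-sharpsus: root F-sharp up a minor seventh → E, giving Esus.
C7: root C up a minor seventh → Bb, giving Bb7.
Amin7: root A up a minor seventh → G, giving Gmin7.

C7 C° Esus Bb7 Gmin7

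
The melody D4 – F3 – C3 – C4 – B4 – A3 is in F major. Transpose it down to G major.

E3 G2 D2 D3 C#4 B2

From F down to G is a minor seventh; apply that to each pitch.
D4 -> E3
F3 -> G2
C3 -> D2
C4 -> D3
B4 -> C#4
A3 -> B2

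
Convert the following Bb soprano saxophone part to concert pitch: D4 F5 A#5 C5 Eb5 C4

The Bb soprano saxophone sounds a major second below written, so transpose each written note down a major second.
D4 → C4
F5 → Eb5
A#5 → G#5
C5 → Bb4
Eb5 → Db5
C4 → Bb3

C4 Eb5 G#5 Bb4 Db5 Bb3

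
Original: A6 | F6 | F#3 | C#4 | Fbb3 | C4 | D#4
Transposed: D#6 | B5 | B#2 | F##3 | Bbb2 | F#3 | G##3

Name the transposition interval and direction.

down a diminished fifth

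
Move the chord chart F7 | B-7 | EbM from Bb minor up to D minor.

Bb minor up to D minor is a major third; each chord root moves by that interval while the quality stays the same.
F7: root F up a major third → A, giving A7.
B-7: root B up a major third → D#, giving D#-7.
EbM: root Eb up a major third → G, giving GM.

A7 D#-7 GM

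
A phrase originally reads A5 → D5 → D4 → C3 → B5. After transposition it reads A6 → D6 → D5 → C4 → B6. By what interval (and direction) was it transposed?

up a perfect octave

From A5 to A6 is 8 letter names — an octave of some quality.
A5 to A6 is 12 semitones, which makes it a perfect octave; the second version is higher, so the direction is up.
Checking another pair — B5 → B6 — gives the same interval.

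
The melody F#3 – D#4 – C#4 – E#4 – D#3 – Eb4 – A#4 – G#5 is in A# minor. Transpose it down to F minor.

Db3 Bb3 Ab3 C4 Bb2 Cbb4 F4 Eb5

From A# down to F is an augmented third; apply that to each pitch.
F#3 becomes Db3
D#4 becomes Bb3
C#4 becomes Ab3
E#4 becomes C4
D#3 becomes Bb2
Eb4 becomes Cbb4
A#4 becomes F4
G#5 becomes Eb5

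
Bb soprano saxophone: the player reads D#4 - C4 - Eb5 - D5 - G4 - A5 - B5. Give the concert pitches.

C#4 Bb3 Db5 C5 F4 G5 A5

Written C4 on the Bb soprano saxophone sounds as Bb3, a major second lower; apply that shift to every note.
D#4 becomes C#4
C4 becomes Bb3
Eb5 becomes Db5
D5 becomes C5
G4 becomes F4
A5 becomes G5
B5 becomes A5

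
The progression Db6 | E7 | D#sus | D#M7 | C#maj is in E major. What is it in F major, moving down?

Ebb6 F7 Esus EM7 Dmaj

E major down to F major is a major seventh; each chord root moves by that interval while the quality stays the same.
Db6: root Db down a major seventh → Ebb, giving Ebb6.
E7: root E down a major seventh → F, giving F7.
D#sus: root D# down a major seventh → E, giving Esus.
D#M7: root D# down a major seventh → E, giving EM7.
C#maj: root C# down a major seventh → D, giving Dmaj.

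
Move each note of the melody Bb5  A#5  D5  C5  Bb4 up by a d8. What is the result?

A diminished octave up from Bb5 gives Bbb6.
A diminished octave up from A#5 gives A6.
A diminished octave up from D5 gives Db6.
C5 up a diminished octave is Cb6.
Bb4 up a diminished octave is Bbb5.

Bbb6 A6 Db6 Cb6 Bbb5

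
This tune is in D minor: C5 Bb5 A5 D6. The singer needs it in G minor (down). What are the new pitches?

F4 Eb5 D5 G5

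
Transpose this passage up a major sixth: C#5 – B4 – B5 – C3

C#5 to A#5
B4 to G#5
B5 to G#6
C3 to A3

A#5 G#5 G#6 A3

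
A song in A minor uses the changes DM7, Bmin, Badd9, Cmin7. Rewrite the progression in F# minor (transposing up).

BM7 G#min G#add9 Amin7

A minor up to F# minor is a major sixth; each chord root moves by that interval while the quality stays the same.
DM7: root D up a major sixth → B, giving BM7.
Bmin: root B up a major sixth → G#, giving G#min.
Badd9: root B up a major sixth → G#, giving G#add9.
Cmin7: root C up a major sixth → A, giving Amin7.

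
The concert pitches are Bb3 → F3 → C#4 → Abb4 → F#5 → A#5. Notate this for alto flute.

Written C4 sounds as G3 on the alto flute, so concert pitches are written a perfect fourth up.
Bb3 -> Eb4
F3 -> Bb3
C#4 -> F#4
Abb4 -> Dbb5
F#5 -> B5
A#5 -> D#6

Eb4 Bb3 F#4 Dbb5 B5 D#6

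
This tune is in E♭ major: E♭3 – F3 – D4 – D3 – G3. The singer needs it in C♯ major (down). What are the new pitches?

C#3 D#3 B#3 B#2 E#3

From E♭ down to C♯ is a diminished third; apply that to each pitch.
Eb3 → C#3
F3 → D#3
D4 → B#3
D3 → B#2
G3 → E#3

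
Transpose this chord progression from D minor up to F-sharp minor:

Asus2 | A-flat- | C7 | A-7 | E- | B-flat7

C#sus2 C- E7 C#-7 G#- D7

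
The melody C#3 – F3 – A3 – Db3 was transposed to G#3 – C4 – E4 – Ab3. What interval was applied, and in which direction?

up a perfect fifth

Take the first pair: C#3 → G#3. C to G spans 5 letter names, so the interval is some kind of fifth.
C#3 to G#3 is 7 semitones, which makes it a perfect fifth; the second version is higher, so the direction is up.
Checking another pair — Db3 → Ab3 — gives the same interval.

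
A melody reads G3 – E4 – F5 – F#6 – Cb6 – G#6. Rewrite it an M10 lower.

Eb2 C3 Db4 D5 Abb4 E5

G3 gives Eb2
E4 gives C3
F5 gives Db4
F#6 gives D5
Cb6 gives Abb4
G#6 gives E5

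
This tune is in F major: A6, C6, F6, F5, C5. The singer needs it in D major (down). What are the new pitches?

F#6 A5 D6 D5 A4

From F down to D is a minor third; apply that to each pitch.
A6 → F#6
C6 → A5
F6 → D6
F5 → D5
C5 → A4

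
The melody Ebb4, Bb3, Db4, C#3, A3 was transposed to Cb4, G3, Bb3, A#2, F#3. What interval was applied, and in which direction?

down a minor third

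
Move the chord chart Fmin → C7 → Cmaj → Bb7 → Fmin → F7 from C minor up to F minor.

Bbmin F7 Fmaj Eb7 Bbmin Bb7

C minor up to F minor is a perfect fourth; each chord root moves by that interval while the quality stays the same.
Fmin: root F up a perfect fourth → Bb, giving Bbmin.
C7: root C up a perfect fourth → F, giving F7.
Cmaj: root C up a perfect fourth → F, giving Fmaj.
Bb7: root Bb up a perfect fourth → Eb, giving Eb7.
Fmin: root F up a perfect fourth → Bb, giving Bbmin.
F7: root F up a perfect fourth → Bb, giving Bb7.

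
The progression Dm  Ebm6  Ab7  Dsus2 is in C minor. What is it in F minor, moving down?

Gm Abm6 Db7 Gsus2

C minor down to F minor is a perfect fifth; each chord root moves by that interval while the quality stays the same.
Dm: root D down a perfect fifth → G, giving Gm.
Ebm6: root Eb down a perfect fifth → Ab, giving Abm6.
Ab7: root Ab down a perfect fifth → Db, giving Db7.
Dsus2: root D down a perfect fifth → G, giving Gsus2.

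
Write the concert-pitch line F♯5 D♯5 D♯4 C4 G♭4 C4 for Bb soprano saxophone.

G#5 E#5 E#4 D4 Ab4 D4

The Bb soprano saxophone sounds a major second below written, so the written part must be a major second above concert — transpose each note up.
F#5 -> G#5
D#5 -> E#5
D#4 -> E#4
C4 -> D4
Gb4 -> Ab4
C4 -> D4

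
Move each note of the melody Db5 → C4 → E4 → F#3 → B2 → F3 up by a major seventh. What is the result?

C6 B4 D#5 E#4 A#3 E4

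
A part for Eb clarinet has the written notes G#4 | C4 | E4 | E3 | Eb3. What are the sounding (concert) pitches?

Written C4 on the Eb clarinet sounds as Eb4, a minor third higher; apply that shift to every note.
G#4 gives B4
C4 gives Eb4
E4 gives G4
E3 gives G3
Eb3 gives Gb3

B4 Eb4 G4 G3 Gb3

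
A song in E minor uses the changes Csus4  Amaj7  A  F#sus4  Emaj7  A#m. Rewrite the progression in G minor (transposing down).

Ebsus4 Cmaj7 C Asus4 Gmaj7 C#m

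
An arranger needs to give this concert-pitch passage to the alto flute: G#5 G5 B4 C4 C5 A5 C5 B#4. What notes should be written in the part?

Written C4 sounds as G3 on the alto flute, so concert pitches are written a perfect fourth up.
G#5 -> C#6
G5 -> C6
B4 -> E5
C4 -> F4
C5 -> F5
A5 -> D6
C5 -> F5
B#4 -> E#5

C#6 C6 E5 F4 F5 D6 F5 E#5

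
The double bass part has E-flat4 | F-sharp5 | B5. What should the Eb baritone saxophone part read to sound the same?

C5 D#6 G#6

First find concert pitch: the double bass sounds a perfect octave below written, so E-flat4 F-sharp5 B5 sounds Eb3 F#4 B4.
Then write for Eb baritone saxophone: it sounds a major thirteenth below written, so the part must be a major thirteenth above concert.
Eb3 → C5
F#4 → D#6
B4 → G#6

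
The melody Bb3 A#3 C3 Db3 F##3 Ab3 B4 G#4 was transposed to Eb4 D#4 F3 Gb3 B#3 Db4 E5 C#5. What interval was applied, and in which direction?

up a perfect fourth

Take the first pair: Bb3 → Eb4. B to E spans 4 letter names, so the interval is some kind of fourth.
Bb3 to Eb4 is 5 semitones, which makes it a perfect fourth; the second version is higher, so the direction is up.
Checking another pair — G#4 → C#5 — gives the same interval.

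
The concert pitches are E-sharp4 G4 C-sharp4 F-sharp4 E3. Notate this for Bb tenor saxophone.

Written C4 sounds as Bb2 on the Bb tenor saxophone, so concert pitches are written a major ninth up.
E#4 → F##5
G4 → A5
C#4 → D#5
F#4 → G#5
E3 → F#4

F##5 A5 D#5 G#5 F#4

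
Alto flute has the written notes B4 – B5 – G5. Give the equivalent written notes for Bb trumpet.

G#4 G#5 E5

First find concert pitch: the alto flute sounds a perfect fourth below written, so B4 B5 G5 sounds F#4 F#5 D5.
Then write for Bb trumpet: it sounds a major second below written, so the part must be a major second above concert.
F#4 → G#4
F#5 → G#5
D5 → E5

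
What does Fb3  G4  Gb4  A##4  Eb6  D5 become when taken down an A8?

Fb3 becomes Fbb2
G4 becomes Gb3
Gb4 becomes Gbb3
A##4 becomes A#3
Eb6 becomes Ebb5
D5 becomes Db4

Fbb2 Gb3 Gbb3 A#3 Ebb5 Db4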